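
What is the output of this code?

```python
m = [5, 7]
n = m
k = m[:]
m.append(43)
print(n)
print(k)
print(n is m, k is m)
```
[5, 7, 43]
[5, 7]
True False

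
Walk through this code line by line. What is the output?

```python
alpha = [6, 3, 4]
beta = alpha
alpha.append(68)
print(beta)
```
[6, 3, 4, 68]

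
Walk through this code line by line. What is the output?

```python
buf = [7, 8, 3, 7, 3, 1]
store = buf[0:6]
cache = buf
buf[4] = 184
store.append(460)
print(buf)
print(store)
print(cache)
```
[7, 8, 3, 7, 184, 1]
[7, 8, 3, 7, 3, 1, 460]
[7, 8, 3, 7, 184, 1]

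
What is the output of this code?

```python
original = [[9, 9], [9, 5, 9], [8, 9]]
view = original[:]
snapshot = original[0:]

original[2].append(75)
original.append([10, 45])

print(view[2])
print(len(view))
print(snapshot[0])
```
[8, 9, 75]
3
[9, 9]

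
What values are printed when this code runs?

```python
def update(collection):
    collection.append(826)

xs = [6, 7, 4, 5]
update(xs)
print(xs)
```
[6, 7, 4, 5, 826]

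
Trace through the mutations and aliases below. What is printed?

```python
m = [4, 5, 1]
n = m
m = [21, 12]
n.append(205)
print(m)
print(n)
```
[21, 12]
[4, 5, 1, 205]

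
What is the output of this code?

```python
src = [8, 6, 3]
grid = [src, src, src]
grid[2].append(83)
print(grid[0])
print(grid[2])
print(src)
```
[8, 6, 3, 83]
[8, 6, 3, 83]
[8, 6, 3, 83]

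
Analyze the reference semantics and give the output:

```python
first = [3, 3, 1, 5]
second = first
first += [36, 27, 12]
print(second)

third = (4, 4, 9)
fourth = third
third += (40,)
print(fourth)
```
[3, 3, 1, 5, 36, 27, 12]
(4, 4, 9)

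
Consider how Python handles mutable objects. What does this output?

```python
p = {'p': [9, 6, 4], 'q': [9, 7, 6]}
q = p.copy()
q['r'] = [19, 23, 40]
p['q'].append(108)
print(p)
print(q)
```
{'p': [9, 6, 4], 'q': [9, 7, 6, 108]}
{'p': [9, 6, 4], 'q': [9, 7, 6, 108], 'r': [19, 23, 40]}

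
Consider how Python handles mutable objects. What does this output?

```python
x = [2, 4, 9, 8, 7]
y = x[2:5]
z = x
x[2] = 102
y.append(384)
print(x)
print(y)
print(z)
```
[2, 4, 102, 8, 7]
[9, 8, 7, 384]
[2, 4, 102, 8, 7]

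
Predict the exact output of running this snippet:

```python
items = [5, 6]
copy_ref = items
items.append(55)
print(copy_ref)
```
[5, 6, 55]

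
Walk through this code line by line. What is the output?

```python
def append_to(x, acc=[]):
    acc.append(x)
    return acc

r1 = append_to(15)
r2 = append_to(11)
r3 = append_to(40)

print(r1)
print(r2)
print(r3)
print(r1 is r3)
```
[15, 11, 40]
[15, 11, 40]
[15, 11, 40]
True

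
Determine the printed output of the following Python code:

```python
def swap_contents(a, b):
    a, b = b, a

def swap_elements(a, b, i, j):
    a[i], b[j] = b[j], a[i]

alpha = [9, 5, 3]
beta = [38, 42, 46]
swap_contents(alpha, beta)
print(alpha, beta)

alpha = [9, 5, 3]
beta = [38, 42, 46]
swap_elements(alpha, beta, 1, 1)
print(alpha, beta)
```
[9, 5, 3] [38, 42, 46]
[9, 42, 3] [38, 5, 46]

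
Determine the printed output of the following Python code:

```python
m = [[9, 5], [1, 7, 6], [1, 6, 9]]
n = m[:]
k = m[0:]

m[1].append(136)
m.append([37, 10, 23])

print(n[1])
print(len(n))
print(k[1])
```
[1, 7, 6, 136]
3
[1, 7, 6, 136]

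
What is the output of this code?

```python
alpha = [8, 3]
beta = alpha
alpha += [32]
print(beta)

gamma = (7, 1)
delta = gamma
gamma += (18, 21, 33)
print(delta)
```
[8, 3, 32]
(7, 1)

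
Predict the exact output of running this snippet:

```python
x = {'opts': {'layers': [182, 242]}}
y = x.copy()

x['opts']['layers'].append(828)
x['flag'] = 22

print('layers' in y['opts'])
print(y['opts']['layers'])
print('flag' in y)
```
True
[182, 242, 828]
False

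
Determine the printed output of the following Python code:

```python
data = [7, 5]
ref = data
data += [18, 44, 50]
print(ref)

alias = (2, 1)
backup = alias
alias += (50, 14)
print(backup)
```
[7, 5, 18, 44, 50]
(2, 1)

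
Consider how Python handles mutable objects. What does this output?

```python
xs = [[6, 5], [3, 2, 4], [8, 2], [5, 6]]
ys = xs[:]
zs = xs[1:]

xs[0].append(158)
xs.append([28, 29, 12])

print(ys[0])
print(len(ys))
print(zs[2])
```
[6, 5, 158]
4
[5, 6]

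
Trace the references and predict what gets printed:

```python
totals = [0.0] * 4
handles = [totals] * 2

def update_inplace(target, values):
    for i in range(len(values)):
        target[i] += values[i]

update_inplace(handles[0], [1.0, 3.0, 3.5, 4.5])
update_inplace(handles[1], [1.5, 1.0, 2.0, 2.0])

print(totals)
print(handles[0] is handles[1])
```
[2.5, 4.0, 5.5, 6.5]
True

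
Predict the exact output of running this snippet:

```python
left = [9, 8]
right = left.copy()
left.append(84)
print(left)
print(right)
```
[9, 8, 84]
[9, 8]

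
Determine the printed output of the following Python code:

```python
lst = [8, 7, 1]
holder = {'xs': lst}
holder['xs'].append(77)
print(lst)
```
[8, 7, 1, 77]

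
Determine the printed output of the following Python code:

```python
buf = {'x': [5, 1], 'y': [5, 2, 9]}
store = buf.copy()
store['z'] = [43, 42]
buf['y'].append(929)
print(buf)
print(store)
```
{'x': [5, 1], 'y': [5, 2, 9, 929]}
{'x': [5, 1], 'y': [5, 2, 9, 929], 'z': [43, 42]}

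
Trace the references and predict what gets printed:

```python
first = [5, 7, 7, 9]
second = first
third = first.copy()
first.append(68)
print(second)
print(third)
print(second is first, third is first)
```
[5, 7, 7, 9, 68]
[5, 7, 7, 9]
True False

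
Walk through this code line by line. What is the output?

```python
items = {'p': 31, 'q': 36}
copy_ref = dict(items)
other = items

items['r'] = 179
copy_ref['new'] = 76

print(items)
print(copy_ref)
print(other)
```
{'p': 31, 'q': 36, 'r': 179}
{'p': 31, 'q': 36, 'new': 76}
{'p': 31, 'q': 36, 'r': 179}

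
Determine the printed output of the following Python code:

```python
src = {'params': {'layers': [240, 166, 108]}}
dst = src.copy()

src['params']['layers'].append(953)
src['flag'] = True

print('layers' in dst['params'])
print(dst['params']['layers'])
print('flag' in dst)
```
True
[240, 166, 108, 953]
False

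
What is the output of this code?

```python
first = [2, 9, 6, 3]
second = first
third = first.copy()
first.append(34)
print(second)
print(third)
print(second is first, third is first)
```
[2, 9, 6, 3, 34]
[2, 9, 6, 3]
True False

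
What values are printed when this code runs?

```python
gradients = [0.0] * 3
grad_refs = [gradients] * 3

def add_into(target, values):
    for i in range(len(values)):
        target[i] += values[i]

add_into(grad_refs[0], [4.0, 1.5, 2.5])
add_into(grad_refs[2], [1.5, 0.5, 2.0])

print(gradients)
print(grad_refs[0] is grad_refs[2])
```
[5.5, 2.0, 4.5]
True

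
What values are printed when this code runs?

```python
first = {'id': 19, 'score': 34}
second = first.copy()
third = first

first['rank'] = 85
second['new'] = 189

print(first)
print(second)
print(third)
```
{'id': 19, 'score': 34, 'rank': 85}
{'id': 19, 'score': 34, 'new': 189}
{'id': 19, 'score': 34, 'rank': 85}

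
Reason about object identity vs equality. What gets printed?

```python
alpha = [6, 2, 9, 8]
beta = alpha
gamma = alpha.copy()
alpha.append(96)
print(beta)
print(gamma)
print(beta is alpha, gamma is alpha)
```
[6, 2, 9, 8, 96]
[6, 2, 9, 8]
True False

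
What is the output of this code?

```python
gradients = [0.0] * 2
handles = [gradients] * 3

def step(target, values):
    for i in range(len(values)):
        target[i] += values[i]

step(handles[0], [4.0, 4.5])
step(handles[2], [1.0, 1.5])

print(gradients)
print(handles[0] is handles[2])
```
[5.0, 6.0]
True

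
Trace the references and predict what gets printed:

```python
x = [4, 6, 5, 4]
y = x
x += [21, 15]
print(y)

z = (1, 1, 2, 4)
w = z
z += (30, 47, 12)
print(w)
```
[4, 6, 5, 4, 21, 15]
(1, 1, 2, 4)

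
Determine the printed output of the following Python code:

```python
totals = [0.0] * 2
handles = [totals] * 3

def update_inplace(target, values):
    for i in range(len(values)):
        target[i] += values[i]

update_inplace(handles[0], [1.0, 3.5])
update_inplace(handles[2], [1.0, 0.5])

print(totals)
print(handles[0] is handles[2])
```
[2.0, 4.0]
True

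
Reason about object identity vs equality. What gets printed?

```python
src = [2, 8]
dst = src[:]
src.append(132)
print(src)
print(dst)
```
[2, 8, 132]
[2, 8]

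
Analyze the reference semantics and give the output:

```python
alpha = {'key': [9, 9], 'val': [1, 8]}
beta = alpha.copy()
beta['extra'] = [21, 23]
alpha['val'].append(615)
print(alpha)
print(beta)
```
{'key': [9, 9], 'val': [1, 8, 615]}
{'key': [9, 9], 'val': [1, 8, 615], 'extra': [21, 23]}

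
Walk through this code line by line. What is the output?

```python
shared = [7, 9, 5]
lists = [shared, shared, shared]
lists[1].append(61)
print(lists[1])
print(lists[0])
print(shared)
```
[7, 9, 5, 61]
[7, 9, 5, 61]
[7, 9, 5, 61]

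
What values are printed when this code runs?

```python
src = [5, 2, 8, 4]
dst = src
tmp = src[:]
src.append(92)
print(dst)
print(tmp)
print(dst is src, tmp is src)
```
[5, 2, 8, 4, 92]
[5, 2, 8, 4]
True False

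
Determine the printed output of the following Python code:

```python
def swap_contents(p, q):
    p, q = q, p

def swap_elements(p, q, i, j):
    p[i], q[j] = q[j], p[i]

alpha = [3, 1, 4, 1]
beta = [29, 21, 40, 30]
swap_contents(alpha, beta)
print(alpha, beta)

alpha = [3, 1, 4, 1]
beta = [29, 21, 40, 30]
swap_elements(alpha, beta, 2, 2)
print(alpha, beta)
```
[3, 1, 4, 1] [29, 21, 40, 30]
[3, 1, 40, 1] [29, 21, 4, 30]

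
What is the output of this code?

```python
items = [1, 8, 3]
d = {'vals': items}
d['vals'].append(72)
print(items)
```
[1, 8, 3, 72]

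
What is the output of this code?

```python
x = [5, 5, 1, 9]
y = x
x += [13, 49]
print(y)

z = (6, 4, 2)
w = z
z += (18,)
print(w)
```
[5, 5, 1, 9, 13, 49]
(6, 4, 2)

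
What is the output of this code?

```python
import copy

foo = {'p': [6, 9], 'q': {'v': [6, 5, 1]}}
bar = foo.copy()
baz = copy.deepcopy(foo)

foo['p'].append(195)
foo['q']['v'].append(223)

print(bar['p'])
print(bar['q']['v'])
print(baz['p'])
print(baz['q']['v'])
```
[6, 9, 195]
[6, 5, 1, 223]
[6, 9]
[6, 5, 1]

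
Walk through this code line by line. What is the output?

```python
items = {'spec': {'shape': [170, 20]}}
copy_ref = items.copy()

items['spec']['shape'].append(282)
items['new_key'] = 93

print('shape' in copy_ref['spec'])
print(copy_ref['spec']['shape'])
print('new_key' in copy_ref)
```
True
[170, 20, 282]
False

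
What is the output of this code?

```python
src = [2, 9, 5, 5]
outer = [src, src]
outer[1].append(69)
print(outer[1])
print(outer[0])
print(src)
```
[2, 9, 5, 5, 69]
[2, 9, 5, 5, 69]
[2, 9, 5, 5, 69]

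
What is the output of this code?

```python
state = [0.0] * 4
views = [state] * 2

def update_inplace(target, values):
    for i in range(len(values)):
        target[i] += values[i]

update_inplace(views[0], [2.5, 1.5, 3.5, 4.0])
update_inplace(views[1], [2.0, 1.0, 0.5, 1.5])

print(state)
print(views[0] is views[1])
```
[4.5, 2.5, 4.0, 5.5]
True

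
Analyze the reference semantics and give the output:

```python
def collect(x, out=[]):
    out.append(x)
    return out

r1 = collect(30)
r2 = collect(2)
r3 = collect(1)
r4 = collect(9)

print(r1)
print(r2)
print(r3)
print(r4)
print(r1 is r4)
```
[30, 2, 1, 9]
[30, 2, 1, 9]
[30, 2, 1, 9]
[30, 2, 1, 9]
True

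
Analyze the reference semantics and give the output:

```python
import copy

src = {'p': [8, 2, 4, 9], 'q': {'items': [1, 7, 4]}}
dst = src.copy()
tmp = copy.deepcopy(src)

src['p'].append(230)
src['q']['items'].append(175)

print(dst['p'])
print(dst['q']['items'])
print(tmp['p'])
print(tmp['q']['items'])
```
[8, 2, 4, 9, 230]
[1, 7, 4, 175]
[8, 2, 4, 9]
[1, 7, 4]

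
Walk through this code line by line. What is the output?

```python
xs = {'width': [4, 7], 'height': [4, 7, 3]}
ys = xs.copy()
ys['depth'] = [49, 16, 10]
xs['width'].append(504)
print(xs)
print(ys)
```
{'width': [4, 7, 504], 'height': [4, 7, 3]}
{'width': [4, 7, 504], 'height': [4, 7, 3], 'depth': [49, 16, 10]}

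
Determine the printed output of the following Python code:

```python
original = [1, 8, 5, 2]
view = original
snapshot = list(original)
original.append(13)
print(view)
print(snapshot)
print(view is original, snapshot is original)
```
[1, 8, 5, 2, 13]
[1, 8, 5, 2]
True False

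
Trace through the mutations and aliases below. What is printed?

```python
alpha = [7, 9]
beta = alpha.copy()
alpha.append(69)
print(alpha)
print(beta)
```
[7, 9, 69]
[7, 9]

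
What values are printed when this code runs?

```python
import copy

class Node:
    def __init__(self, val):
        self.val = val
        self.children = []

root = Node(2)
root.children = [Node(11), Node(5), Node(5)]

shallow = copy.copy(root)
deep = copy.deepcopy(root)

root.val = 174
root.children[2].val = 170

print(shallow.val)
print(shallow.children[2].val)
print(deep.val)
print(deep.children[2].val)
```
2
170
2
5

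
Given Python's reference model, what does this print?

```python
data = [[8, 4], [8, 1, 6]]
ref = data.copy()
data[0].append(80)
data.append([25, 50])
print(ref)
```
[[8, 4, 80], [8, 1, 6]]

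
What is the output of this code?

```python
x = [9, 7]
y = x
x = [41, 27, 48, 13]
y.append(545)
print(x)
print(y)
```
[41, 27, 48, 13]
[9, 7, 545]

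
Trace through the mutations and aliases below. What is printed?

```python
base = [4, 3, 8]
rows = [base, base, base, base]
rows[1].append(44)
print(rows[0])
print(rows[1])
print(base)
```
[4, 3, 8, 44]
[4, 3, 8, 44]
[4, 3, 8, 44]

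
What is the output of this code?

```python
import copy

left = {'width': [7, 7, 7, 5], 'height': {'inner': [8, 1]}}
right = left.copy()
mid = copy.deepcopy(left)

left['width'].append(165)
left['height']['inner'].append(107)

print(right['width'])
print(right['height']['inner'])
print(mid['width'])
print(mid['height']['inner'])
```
[7, 7, 7, 5, 165]
[8, 1, 107]
[7, 7, 7, 5]
[8, 1]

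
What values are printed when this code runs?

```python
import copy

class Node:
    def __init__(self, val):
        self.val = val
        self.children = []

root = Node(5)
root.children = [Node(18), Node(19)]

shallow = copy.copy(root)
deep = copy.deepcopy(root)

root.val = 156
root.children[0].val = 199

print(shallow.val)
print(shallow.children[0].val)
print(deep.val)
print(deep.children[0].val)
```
5
199
5
18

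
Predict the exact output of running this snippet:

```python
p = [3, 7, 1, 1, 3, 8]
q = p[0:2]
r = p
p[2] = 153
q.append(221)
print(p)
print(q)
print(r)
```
[3, 7, 153, 1, 3, 8]
[3, 7, 221]
[3, 7, 153, 1, 3, 8]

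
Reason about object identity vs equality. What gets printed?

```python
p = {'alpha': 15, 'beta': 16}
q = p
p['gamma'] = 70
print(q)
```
{'alpha': 15, 'beta': 16, 'gamma': 70}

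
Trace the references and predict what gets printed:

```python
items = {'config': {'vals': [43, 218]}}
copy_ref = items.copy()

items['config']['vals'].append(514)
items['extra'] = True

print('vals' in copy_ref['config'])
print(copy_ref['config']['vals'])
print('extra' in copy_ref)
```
True
[43, 218, 514]
False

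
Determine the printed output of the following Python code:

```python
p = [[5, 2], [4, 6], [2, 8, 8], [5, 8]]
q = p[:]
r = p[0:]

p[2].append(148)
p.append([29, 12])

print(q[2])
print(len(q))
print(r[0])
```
[2, 8, 8, 148]
4
[5, 2]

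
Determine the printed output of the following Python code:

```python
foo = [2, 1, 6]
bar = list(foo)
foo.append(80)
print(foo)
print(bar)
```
[2, 1, 6, 80]
[2, 1, 6]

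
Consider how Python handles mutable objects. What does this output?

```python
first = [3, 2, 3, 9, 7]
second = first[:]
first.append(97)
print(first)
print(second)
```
[3, 2, 3, 9, 7, 97]
[3, 2, 3, 9, 7]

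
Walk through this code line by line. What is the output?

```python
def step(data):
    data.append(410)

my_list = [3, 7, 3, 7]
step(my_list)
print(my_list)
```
[3, 7, 3, 7, 410]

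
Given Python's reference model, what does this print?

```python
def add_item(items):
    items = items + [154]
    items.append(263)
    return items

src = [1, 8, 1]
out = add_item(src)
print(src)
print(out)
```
[1, 8, 1]
[1, 8, 1, 154, 263]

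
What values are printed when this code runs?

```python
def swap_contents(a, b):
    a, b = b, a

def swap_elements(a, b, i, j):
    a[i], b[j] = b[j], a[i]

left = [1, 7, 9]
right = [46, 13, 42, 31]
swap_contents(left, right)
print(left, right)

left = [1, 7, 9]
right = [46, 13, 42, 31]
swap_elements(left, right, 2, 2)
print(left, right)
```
[1, 7, 9] [46, 13, 42, 31]
[1, 7, 42] [46, 13, 9, 31]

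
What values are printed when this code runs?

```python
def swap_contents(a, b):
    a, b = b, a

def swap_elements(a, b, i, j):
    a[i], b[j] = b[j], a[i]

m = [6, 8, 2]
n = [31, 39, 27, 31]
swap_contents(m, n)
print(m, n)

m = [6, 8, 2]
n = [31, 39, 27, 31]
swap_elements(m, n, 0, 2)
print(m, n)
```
[6, 8, 2] [31, 39, 27, 31]
[27, 8, 2] [31, 39, 6, 31]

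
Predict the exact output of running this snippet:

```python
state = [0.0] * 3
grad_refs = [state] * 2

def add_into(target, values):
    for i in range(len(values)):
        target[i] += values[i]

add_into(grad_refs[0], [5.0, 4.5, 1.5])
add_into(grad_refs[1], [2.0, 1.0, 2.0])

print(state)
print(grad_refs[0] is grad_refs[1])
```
[7.0, 5.5, 3.5]
True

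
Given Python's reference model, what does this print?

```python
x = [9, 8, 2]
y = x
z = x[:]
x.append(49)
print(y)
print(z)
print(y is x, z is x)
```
[9, 8, 2, 49]
[9, 8, 2]
True False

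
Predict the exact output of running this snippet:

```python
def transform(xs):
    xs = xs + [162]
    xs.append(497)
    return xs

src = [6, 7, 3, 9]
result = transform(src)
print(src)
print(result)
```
[6, 7, 3, 9]
[6, 7, 3, 9, 162, 497]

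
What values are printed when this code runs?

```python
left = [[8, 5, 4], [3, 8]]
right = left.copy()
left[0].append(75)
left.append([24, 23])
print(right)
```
[[8, 5, 4, 75], [3, 8]]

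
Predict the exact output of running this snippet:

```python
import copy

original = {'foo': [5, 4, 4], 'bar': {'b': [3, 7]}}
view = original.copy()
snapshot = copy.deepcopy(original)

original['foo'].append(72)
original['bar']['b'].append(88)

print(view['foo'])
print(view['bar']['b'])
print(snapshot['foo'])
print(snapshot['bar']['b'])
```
[5, 4, 4, 72]
[3, 7, 88]
[5, 4, 4]
[3, 7]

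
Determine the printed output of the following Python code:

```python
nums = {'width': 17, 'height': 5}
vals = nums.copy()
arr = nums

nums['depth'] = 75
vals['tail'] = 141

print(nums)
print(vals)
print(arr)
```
{'width': 17, 'height': 5, 'depth': 75}
{'width': 17, 'height': 5, 'tail': 141}
{'width': 17, 'height': 5, 'depth': 75}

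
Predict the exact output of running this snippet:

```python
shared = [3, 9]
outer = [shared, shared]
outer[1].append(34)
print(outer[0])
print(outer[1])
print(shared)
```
[3, 9, 34]
[3, 9, 34]
[3, 9, 34]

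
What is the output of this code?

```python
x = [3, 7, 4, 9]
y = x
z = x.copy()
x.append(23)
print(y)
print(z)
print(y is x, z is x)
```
[3, 7, 4, 9, 23]
[3, 7, 4, 9]
True False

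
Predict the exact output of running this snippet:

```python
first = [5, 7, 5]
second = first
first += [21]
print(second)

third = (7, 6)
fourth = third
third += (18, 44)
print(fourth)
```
[5, 7, 5, 21]
(7, 6)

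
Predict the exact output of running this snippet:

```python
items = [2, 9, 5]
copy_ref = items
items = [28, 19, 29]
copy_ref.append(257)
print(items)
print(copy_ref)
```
[28, 19, 29]
[2, 9, 5, 257]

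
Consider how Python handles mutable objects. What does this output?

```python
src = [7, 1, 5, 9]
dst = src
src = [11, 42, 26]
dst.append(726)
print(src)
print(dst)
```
[11, 42, 26]
[7, 1, 5, 9, 726]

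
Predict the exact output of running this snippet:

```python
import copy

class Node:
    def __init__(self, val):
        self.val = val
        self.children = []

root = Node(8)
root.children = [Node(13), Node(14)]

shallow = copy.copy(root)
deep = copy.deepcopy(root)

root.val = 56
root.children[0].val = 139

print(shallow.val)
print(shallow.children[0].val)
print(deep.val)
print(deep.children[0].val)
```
8
139
8
13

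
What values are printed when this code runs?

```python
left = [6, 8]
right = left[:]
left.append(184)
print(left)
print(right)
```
[6, 8, 184]
[6, 8]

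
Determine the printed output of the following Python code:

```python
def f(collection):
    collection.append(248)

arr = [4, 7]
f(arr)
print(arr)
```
[4, 7, 248]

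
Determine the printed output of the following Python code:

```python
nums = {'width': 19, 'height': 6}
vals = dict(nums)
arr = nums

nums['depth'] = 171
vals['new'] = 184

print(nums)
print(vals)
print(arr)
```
{'width': 19, 'height': 6, 'depth': 171}
{'width': 19, 'height': 6, 'new': 184}
{'width': 19, 'height': 6, 'depth': 171}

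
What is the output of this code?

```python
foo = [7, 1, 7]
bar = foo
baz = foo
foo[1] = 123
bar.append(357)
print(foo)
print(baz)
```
[7, 123, 7, 357]
[7, 123, 7, 357]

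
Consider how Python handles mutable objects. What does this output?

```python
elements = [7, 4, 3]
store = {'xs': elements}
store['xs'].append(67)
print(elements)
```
[7, 4, 3, 67]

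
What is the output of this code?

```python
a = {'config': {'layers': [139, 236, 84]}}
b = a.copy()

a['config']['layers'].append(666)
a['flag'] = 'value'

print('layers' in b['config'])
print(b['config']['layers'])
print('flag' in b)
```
True
[139, 236, 84, 666]
False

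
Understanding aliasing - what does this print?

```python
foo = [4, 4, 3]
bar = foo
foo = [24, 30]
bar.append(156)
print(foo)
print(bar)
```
[24, 30]
[4, 4, 3, 156]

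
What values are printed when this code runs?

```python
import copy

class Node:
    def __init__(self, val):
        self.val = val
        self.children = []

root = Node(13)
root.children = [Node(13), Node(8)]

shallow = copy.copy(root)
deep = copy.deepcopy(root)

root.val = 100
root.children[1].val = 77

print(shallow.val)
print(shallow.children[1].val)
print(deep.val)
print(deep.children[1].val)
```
13
77
13
8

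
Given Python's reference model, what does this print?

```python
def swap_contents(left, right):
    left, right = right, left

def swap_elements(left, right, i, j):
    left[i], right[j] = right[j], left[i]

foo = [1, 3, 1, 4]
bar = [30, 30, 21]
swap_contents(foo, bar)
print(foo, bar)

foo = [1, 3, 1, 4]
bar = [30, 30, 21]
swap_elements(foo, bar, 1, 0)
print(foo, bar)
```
[1, 3, 1, 4] [30, 30, 21]
[1, 30, 1, 4] [3, 30, 21]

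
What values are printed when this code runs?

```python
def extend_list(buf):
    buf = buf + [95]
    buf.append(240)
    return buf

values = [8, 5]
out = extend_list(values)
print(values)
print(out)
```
[8, 5]
[8, 5, 95, 240]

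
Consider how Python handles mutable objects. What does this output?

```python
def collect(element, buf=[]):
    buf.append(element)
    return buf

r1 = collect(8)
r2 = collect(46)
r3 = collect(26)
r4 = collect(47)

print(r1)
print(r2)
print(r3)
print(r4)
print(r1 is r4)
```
[8, 46, 26, 47]
[8, 46, 26, 47]
[8, 46, 26, 47]
[8, 46, 26, 47]
True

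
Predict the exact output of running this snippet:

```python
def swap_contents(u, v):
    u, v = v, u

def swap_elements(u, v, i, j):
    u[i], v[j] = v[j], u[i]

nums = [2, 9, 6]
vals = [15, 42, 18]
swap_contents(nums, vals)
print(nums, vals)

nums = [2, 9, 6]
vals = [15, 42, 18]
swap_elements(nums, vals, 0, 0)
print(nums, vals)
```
[2, 9, 6] [15, 42, 18]
[15, 9, 6] [2, 42, 18]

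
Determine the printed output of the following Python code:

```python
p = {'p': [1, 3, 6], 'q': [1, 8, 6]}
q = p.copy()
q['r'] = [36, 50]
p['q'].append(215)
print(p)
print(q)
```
{'p': [1, 3, 6], 'q': [1, 8, 6, 215]}
{'p': [1, 3, 6], 'q': [1, 8, 6, 215], 'r': [36, 50]}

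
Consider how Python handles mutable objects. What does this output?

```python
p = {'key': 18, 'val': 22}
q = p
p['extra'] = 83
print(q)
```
{'key': 18, 'val': 22, 'extra': 83}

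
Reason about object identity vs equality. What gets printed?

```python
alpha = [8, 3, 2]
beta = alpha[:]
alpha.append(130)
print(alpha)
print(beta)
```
[8, 3, 2, 130]
[8, 3, 2]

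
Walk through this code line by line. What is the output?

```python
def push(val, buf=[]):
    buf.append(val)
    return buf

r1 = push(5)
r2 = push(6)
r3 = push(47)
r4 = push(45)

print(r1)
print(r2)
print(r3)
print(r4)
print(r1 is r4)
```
[5, 6, 47, 45]
[5, 6, 47, 45]
[5, 6, 47, 45]
[5, 6, 47, 45]
True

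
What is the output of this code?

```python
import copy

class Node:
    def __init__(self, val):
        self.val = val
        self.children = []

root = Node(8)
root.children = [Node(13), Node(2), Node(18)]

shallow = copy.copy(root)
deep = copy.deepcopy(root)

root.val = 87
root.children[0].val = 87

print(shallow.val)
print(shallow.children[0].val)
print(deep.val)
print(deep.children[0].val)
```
8
87
8
13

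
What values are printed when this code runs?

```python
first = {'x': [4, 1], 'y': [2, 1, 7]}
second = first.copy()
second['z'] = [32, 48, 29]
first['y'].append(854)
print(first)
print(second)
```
{'x': [4, 1], 'y': [2, 1, 7, 854]}
{'x': [4, 1], 'y': [2, 1, 7, 854], 'z': [32, 48, 29]}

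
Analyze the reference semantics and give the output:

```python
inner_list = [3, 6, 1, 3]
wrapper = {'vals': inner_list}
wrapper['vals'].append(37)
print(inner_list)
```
[3, 6, 1, 3, 37]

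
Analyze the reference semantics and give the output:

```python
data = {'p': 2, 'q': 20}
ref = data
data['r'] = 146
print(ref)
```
{'p': 2, 'q': 20, 'r': 146}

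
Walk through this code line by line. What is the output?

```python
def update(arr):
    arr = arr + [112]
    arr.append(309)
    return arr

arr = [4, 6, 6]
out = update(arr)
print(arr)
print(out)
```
[4, 6, 6]
[4, 6, 6, 112, 309]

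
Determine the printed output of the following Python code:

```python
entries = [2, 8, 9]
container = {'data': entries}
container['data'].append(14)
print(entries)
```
[2, 8, 9, 14]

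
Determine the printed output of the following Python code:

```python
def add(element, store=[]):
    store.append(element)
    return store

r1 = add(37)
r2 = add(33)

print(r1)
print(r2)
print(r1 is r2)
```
[37, 33]
[37, 33]
True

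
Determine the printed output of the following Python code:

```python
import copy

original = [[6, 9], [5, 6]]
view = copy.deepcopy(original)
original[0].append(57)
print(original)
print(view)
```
[[6, 9, 57], [5, 6]]
[[6, 9], [5, 6]]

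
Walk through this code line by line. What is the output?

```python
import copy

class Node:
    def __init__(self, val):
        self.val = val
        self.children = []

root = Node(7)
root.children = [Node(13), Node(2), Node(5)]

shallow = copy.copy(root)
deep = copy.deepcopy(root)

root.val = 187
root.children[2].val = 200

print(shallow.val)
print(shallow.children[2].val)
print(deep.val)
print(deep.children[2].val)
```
7
200
7
5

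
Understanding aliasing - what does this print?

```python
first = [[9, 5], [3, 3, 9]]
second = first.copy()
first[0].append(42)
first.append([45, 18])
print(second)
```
[[9, 5, 42], [3, 3, 9]]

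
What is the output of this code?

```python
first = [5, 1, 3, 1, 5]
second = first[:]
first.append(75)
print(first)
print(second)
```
[5, 1, 3, 1, 5, 75]
[5, 1, 3, 1, 5]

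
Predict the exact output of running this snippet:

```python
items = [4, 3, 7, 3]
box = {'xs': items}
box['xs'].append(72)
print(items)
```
[4, 3, 7, 3, 72]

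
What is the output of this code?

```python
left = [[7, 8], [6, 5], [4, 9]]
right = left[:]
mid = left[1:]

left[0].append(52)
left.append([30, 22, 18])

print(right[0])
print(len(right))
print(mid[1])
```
[7, 8, 52]
3
[4, 9]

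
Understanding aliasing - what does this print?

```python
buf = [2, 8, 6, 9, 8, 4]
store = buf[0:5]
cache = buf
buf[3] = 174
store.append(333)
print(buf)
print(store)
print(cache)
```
[2, 8, 6, 174, 8, 4]
[2, 8, 6, 9, 8, 333]
[2, 8, 6, 174, 8, 4]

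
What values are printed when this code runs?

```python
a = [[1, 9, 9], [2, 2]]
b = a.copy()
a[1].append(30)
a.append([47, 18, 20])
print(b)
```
[[1, 9, 9], [2, 2, 30]]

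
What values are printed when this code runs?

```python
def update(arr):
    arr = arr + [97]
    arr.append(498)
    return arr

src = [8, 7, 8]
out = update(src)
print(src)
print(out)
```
[8, 7, 8]
[8, 7, 8, 97, 498]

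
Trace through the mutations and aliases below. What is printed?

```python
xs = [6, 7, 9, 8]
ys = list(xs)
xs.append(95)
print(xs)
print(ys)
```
[6, 7, 9, 8, 95]
[6, 7, 9, 8]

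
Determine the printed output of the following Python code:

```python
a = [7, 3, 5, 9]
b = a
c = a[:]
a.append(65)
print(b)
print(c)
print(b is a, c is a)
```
[7, 3, 5, 9, 65]
[7, 3, 5, 9]
True False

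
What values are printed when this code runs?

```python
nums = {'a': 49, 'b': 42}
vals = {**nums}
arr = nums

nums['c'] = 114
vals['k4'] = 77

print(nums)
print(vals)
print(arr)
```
{'a': 49, 'b': 42, 'c': 114}
{'a': 49, 'b': 42, 'k4': 77}
{'a': 49, 'b': 42, 'c': 114}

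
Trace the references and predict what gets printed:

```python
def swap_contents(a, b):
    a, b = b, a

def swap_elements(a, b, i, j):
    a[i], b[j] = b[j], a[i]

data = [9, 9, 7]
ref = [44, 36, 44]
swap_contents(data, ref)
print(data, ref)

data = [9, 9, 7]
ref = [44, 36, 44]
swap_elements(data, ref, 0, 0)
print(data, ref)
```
[9, 9, 7] [44, 36, 44]
[44, 9, 7] [9, 36, 44]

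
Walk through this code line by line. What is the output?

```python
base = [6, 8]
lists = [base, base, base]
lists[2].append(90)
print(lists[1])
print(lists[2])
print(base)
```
[6, 8, 90]
[6, 8, 90]
[6, 8, 90]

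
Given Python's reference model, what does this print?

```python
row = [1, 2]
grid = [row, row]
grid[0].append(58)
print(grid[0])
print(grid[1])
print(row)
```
[1, 2, 58]
[1, 2, 58]
[1, 2, 58]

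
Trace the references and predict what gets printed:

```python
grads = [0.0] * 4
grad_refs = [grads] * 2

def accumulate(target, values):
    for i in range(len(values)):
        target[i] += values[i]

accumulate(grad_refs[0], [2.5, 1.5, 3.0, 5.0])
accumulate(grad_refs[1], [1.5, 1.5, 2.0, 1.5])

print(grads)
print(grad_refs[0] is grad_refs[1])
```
[4.0, 3.0, 5.0, 6.5]
True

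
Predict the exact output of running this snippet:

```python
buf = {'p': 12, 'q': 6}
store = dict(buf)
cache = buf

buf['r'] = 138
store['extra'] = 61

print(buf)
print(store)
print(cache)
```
{'p': 12, 'q': 6, 'r': 138}
{'p': 12, 'q': 6, 'extra': 61}
{'p': 12, 'q': 6, 'r': 138}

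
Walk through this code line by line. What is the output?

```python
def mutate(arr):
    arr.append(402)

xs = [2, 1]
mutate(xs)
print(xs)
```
[2, 1, 402]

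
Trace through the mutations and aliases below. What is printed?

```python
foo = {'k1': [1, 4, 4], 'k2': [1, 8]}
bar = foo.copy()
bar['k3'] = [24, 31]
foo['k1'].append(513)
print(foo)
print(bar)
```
{'k1': [1, 4, 4, 513], 'k2': [1, 8]}
{'k1': [1, 4, 4, 513], 'k2': [1, 8], 'k3': [24, 31]}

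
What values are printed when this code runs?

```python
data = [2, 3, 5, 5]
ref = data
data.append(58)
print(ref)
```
[2, 3, 5, 5, 58]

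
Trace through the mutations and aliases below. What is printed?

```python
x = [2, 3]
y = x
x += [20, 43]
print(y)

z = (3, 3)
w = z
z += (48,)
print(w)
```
[2, 3, 20, 43]
(3, 3)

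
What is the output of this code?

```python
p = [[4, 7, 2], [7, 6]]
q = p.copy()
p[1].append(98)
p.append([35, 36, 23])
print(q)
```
[[4, 7, 2], [7, 6, 98]]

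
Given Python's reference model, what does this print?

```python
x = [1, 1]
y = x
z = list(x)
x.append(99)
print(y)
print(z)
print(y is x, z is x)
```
[1, 1, 99]
[1, 1]
True False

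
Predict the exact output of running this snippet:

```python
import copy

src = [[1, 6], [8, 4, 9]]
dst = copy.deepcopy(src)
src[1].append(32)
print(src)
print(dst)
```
[[1, 6], [8, 4, 9, 32]]
[[1, 6], [8, 4, 9]]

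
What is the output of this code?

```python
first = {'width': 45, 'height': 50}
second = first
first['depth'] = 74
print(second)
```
{'width': 45, 'height': 50, 'depth': 74}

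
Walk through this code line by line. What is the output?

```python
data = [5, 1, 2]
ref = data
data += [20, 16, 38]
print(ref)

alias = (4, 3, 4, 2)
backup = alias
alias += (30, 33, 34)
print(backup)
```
[5, 1, 2, 20, 16, 38]
(4, 3, 4, 2)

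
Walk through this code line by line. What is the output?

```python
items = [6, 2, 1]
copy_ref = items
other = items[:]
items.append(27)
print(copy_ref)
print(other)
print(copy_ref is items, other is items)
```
[6, 2, 1, 27]
[6, 2, 1]
True False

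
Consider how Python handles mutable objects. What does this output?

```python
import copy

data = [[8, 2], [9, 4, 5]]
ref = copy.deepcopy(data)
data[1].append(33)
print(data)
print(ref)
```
[[8, 2], [9, 4, 5, 33]]
[[8, 2], [9, 4, 5]]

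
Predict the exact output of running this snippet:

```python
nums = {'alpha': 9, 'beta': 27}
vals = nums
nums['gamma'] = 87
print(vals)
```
{'alpha': 9, 'beta': 27, 'gamma': 87}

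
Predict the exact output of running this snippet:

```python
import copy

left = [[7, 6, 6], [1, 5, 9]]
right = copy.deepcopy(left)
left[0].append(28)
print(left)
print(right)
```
[[7, 6, 6, 28], [1, 5, 9]]
[[7, 6, 6], [1, 5, 9]]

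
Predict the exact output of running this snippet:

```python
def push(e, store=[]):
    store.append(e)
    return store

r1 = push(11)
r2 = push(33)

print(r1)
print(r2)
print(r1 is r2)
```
[11, 33]
[11, 33]
True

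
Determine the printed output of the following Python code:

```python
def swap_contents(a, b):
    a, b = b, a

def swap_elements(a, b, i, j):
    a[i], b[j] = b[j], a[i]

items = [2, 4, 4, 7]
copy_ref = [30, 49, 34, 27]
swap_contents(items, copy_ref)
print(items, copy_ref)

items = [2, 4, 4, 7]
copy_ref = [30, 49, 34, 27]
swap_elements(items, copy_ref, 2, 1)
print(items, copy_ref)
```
[2, 4, 4, 7] [30, 49, 34, 27]
[2, 4, 49, 7] [30, 4, 34, 27]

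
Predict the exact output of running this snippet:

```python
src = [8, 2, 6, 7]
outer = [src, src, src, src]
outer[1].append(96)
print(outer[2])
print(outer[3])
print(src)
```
[8, 2, 6, 7, 96]
[8, 2, 6, 7, 96]
[8, 2, 6, 7, 96]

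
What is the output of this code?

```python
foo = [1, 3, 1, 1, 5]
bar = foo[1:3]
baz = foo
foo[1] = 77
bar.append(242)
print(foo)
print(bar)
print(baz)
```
[1, 77, 1, 1, 5]
[3, 1, 242]
[1, 77, 1, 1, 5]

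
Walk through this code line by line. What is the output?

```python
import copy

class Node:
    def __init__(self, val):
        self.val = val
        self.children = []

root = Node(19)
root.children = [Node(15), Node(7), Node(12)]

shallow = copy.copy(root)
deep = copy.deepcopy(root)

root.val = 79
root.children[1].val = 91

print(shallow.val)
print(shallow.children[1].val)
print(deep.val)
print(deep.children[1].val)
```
19
91
19
7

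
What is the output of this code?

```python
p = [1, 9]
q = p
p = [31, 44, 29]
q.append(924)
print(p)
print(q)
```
[31, 44, 29]
[1, 9, 924]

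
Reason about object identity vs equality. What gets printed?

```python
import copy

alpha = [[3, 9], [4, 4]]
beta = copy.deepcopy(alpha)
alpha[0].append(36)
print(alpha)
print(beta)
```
[[3, 9, 36], [4, 4]]
[[3, 9], [4, 4]]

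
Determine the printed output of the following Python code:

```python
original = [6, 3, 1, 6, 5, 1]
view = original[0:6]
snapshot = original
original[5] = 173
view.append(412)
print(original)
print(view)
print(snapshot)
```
[6, 3, 1, 6, 5, 173]
[6, 3, 1, 6, 5, 1, 412]
[6, 3, 1, 6, 5, 173]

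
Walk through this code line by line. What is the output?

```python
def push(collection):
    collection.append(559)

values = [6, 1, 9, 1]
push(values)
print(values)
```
[6, 1, 9, 1, 559]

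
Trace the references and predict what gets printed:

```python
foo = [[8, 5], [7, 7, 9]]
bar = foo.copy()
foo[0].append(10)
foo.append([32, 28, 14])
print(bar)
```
[[8, 5, 10], [7, 7, 9]]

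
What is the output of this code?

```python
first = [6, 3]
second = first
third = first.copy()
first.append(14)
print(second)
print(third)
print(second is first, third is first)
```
[6, 3, 14]
[6, 3]
True False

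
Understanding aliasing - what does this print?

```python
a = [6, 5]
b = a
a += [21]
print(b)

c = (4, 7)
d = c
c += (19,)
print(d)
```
[6, 5, 21]
(4, 7)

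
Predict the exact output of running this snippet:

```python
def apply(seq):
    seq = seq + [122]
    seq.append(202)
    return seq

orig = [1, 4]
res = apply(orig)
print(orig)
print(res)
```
[1, 4]
[1, 4, 122, 202]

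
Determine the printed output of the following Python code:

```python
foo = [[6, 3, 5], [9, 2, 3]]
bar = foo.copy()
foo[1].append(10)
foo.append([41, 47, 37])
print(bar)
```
[[6, 3, 5], [9, 2, 3, 10]]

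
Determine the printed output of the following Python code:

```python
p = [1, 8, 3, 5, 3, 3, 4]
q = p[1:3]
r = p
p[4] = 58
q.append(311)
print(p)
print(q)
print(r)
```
[1, 8, 3, 5, 58, 3, 4]
[8, 3, 311]
[1, 8, 3, 5, 58, 3, 4]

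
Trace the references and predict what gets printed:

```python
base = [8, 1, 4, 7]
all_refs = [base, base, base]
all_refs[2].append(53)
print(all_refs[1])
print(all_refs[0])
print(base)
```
[8, 1, 4, 7, 53]
[8, 1, 4, 7, 53]
[8, 1, 4, 7, 53]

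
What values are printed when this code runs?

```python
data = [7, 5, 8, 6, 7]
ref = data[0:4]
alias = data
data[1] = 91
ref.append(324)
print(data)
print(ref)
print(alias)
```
[7, 91, 8, 6, 7]
[7, 5, 8, 6, 324]
[7, 91, 8, 6, 7]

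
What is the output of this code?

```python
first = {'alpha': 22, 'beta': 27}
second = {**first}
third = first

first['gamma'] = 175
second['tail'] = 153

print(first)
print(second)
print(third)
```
{'alpha': 22, 'beta': 27, 'gamma': 175}
{'alpha': 22, 'beta': 27, 'tail': 153}
{'alpha': 22, 'beta': 27, 'gamma': 175}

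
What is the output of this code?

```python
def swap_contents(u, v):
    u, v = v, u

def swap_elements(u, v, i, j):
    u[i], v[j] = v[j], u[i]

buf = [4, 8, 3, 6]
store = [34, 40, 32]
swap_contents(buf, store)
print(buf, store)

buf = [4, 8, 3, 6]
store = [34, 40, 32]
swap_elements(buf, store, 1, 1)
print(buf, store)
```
[4, 8, 3, 6] [34, 40, 32]
[4, 40, 3, 6] [34, 8, 32]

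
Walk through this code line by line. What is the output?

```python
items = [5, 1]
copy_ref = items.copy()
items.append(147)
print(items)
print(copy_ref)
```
[5, 1, 147]
[5, 1]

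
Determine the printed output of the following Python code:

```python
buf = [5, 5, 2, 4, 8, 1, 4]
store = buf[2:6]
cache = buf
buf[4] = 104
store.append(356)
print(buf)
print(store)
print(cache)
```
[5, 5, 2, 4, 104, 1, 4]
[2, 4, 8, 1, 356]
[5, 5, 2, 4, 104, 1, 4]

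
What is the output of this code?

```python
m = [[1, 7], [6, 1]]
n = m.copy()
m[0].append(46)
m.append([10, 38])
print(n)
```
[[1, 7, 46], [6, 1]]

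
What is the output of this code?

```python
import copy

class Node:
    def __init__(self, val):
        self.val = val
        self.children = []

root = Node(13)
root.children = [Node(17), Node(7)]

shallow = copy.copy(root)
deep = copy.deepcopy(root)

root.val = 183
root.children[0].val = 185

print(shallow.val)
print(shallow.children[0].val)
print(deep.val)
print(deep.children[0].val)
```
13
185
13
17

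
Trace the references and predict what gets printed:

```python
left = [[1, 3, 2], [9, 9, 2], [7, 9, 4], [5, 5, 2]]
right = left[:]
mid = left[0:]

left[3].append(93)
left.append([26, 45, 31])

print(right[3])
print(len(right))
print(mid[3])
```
[5, 5, 2, 93]
4
[5, 5, 2, 93]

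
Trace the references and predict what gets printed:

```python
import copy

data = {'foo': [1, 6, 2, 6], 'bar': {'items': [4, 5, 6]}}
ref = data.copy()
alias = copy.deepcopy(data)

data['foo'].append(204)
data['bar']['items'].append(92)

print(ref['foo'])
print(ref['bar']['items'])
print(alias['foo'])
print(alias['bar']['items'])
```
[1, 6, 2, 6, 204]
[4, 5, 6, 92]
[1, 6, 2, 6]
[4, 5, 6]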